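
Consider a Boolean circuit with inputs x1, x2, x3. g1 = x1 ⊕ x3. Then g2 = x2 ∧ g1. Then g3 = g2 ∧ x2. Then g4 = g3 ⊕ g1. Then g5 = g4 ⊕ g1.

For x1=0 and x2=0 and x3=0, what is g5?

g1 = 0 ⊕ 0 = 0
g2 = 0 ∧ 0 = 0
g3 = 0 ∧ 0 = 0
g4 = 0 ⊕ 0 = 0
g5 = 0 ⊕ 0 = 0

0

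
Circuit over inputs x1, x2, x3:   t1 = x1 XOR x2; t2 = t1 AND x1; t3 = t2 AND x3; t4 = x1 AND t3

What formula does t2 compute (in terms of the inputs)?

(x1 XOR x2) AND x1

t1 = x1 XOR x2
t2 = t1 AND x1 = (x1 XOR x2) AND x1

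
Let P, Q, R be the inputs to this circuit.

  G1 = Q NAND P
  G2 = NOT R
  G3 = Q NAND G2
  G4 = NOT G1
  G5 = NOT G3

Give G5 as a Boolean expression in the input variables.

G2 = NOT R
G3 = Q NAND G2 = Q NAND NOT R
G5 = NOT G3 = NOT (Q NAND NOT R)

NOT (Q NAND NOT R)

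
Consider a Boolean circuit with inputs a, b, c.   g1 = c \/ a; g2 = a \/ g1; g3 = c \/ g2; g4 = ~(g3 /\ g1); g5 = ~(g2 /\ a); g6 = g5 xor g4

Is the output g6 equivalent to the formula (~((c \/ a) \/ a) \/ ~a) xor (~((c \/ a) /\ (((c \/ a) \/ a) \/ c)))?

Yes

g1 = c \/ a
g2 = a \/ g1 = a \/ (c \/ a)
g3 = c \/ g2 = c \/ (a \/ (c \/ a))
g4 = ~(g3 /\ g1) = ~((c \/ (a \/ (c \/ a))) /\ (c \/ a))
g5 = ~(g2 /\ a) = ~((a \/ (c \/ a)) /\ a)
g6 = g5 xor g4 = (~((a \/ (c \/ a)) /\ a)) xor (~((c \/ (a \/ (c \/ a))) /\ (c \/ a)))
At a=0, b=0, c=0: circuit gives 0, formula gives 0.
At a=0, b=0, c=1: circuit gives 1, formula gives 1.
Agrees on all 8 inputs.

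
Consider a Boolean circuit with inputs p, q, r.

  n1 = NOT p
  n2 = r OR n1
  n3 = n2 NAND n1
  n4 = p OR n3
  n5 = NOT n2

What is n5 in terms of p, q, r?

NOT (r OR NOT p)

n1 = NOT p
n2 = r OR n1 = r OR NOT p
n5 = NOT n2 = NOT (r OR NOT p)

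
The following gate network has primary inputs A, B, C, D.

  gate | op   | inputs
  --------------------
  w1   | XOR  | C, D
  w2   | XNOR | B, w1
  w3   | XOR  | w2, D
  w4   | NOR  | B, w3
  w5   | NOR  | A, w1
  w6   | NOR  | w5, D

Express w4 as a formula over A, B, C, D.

B NOR ((B XNOR (C XOR D)) XOR D)

w1 = C XOR D
w2 = B XNOR w1 = B XNOR (C XOR D)
w3 = w2 XOR D = (B XNOR (C XOR D)) XOR D
w4 = B NOR w3 = B NOR ((B XNOR (C XOR D)) XOR D)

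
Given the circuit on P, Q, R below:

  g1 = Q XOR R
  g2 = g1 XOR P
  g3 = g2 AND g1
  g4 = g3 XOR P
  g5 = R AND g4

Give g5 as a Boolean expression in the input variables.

R AND ((((Q XOR R) XOR P) AND (Q XOR R)) XOR P)

g1 = Q XOR R
g2 = g1 XOR P = (Q XOR R) XOR P
g3 = g2 AND g1 = ((Q XOR R) XOR P) AND (Q XOR R)
g4 = g3 XOR P = (((Q XOR R) XOR P) AND (Q XOR R)) XOR P
g5 = R AND g4 = R AND ((((Q XOR R) XOR P) AND (Q XOR R)) XOR P)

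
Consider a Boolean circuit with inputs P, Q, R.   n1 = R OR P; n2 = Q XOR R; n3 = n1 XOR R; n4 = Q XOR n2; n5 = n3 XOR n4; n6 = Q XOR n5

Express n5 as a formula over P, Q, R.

((R OR P) XOR R) XOR (Q XOR (Q XOR R))

n1 = R OR P
n2 = Q XOR R
n3 = n1 XOR R = (R OR P) XOR R
n4 = Q XOR n2 = Q XOR (Q XOR R)
n5 = n3 XOR n4 = ((R OR P) XOR R) XOR (Q XOR (Q XOR R))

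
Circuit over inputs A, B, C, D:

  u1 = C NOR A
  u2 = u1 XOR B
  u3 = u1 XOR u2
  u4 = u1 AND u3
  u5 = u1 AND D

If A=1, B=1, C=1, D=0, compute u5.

0

u1 = 1 NOR 1 = 0
u5 = 0 AND 0 = 0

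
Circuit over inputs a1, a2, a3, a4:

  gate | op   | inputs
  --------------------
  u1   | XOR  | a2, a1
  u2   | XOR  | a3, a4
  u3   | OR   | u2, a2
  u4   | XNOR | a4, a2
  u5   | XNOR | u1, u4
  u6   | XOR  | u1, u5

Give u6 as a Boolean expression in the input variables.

u1 = a2 XOR a1
u4 = a4 XNOR a2
u5 = u1 XNOR u4 = (a2 XOR a1) XNOR (a4 XNOR a2)
u6 = u1 XOR u5 = (a2 XOR a1) XOR ((a2 XOR a1) XNOR (a4 XNOR a2))

(a2 XOR a1) XOR ((a2 XOR a1) XNOR (a4 XNOR a2))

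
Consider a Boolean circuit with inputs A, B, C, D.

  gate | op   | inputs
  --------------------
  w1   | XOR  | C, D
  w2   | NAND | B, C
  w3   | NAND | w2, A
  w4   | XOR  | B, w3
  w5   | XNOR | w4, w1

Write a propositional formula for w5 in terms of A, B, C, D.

w1 = C XOR D
w2 = B NAND C
w3 = w2 NAND A = (B NAND C) NAND A
w4 = B XOR w3 = B XOR ((B NAND C) NAND A)
w5 = w4 XNOR w1 = (B XOR ((B NAND C) NAND A)) XNOR (C XOR D)

(B XOR ((B NAND C) NAND A)) XNOR (C XOR D)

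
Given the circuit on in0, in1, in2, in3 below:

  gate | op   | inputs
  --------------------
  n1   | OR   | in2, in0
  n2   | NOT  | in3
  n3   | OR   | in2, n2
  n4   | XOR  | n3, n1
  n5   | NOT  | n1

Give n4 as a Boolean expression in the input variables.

n1 = in2 OR in0
n2 = NOT in3
n3 = in2 OR n2 = in2 OR NOT in3
n4 = n3 XOR n1 = (in2 OR NOT in3) XOR (in2 OR in0)

(in2 OR NOT in3) XOR (in2 OR in0)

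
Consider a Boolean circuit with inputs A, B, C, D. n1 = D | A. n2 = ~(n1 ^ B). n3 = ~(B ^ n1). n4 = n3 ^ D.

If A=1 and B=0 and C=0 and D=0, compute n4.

0

n1 = 0 | 1 = 1
n3 = ~(0 ^ 1) = 0
n4 = 0 ^ 0 = 0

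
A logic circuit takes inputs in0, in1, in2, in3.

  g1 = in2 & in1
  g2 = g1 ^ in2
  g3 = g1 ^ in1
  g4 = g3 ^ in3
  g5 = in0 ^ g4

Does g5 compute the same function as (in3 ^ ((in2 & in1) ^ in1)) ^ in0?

Yes

g1 = in2 & in1
g3 = g1 ^ in1 = (in2 & in1) ^ in1
g4 = g3 ^ in3 = ((in2 & in1) ^ in1) ^ in3
g5 = in0 ^ g4 = in0 ^ (((in2 & in1) ^ in1) ^ in3)
At in0=0, in1=0, in2=0, in3=0: circuit gives 0, formula gives 0.
At in0=0, in1=0, in2=0, in3=1: circuit gives 1, formula gives 1.
Agrees on all 16 inputs.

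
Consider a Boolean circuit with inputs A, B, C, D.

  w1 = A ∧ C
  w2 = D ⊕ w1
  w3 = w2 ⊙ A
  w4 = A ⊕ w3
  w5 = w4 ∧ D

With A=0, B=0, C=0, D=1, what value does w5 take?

w1 = 0 ∧ 0 = 0
w2 = 1 ⊕ 0 = 1
w3 = 1 ⊙ 0 = 0
w4 = 0 ⊕ 0 = 0
w5 = 0 ∧ 1 = 0

0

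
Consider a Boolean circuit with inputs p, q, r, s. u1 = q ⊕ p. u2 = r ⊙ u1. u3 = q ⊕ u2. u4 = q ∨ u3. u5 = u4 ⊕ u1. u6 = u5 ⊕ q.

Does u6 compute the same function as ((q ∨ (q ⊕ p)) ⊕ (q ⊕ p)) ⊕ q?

u1 = q ⊕ p
u2 = r ⊙ u1 = r ⊙ (q ⊕ p)
u3 = q ⊕ u2 = q ⊕ (r ⊙ (q ⊕ p))
u4 = q ∨ u3 = q ∨ (q ⊕ (r ⊙ (q ⊕ p)))
u5 = u4 ⊕ u1 = (q ∨ (q ⊕ (r ⊙ (q ⊕ p)))) ⊕ (q ⊕ p)
u6 = u5 ⊕ q = ((q ∨ (q ⊕ (r ⊙ (q ⊕ p)))) ⊕ (q ⊕ p)) ⊕ q
At p=0, q=0, r=0, s=0: circuit gives 1, formula gives 0.

No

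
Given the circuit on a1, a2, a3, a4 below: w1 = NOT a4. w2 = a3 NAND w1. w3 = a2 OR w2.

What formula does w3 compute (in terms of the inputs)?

a2 OR (a3 NAND NOT a4)

w1 = NOT a4
w2 = a3 NAND w1 = a3 NAND NOT a4
w3 = a2 OR w2 = a2 OR (a3 NAND NOT a4)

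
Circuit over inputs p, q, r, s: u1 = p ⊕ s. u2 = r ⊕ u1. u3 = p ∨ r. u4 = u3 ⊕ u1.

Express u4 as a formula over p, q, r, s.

(p ∨ r) ⊕ (p ⊕ s)

u1 = p ⊕ s
u3 = p ∨ r
u4 = u3 ⊕ u1 = (p ∨ r) ⊕ (p ⊕ s)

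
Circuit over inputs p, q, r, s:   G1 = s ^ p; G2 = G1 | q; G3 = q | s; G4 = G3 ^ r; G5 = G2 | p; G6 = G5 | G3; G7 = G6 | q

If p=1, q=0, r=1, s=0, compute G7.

G1 = 0 ^ 1 = 1
G2 = 1 | 0 = 1
G3 = 0 | 0 = 0
G5 = 1 | 1 = 1
G6 = 1 | 0 = 1
G7 = 1 | 0 = 1

1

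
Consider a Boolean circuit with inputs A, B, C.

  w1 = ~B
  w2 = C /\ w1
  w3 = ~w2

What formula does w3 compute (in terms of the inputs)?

~(C /\ ~B)

w1 = ~B
w2 = C /\ w1 = C /\ ~B
w3 = ~w2 = ~(C /\ ~B)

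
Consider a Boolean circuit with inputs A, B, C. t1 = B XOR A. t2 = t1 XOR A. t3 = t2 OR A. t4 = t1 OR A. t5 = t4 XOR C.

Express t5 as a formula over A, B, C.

t1 = B XOR A
t4 = t1 OR A = (B XOR A) OR A
t5 = t4 XOR C = ((B XOR A) OR A) XOR C

((B XOR A) OR A) XOR C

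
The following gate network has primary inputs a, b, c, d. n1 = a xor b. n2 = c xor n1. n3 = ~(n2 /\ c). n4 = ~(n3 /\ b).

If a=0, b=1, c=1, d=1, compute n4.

0

n1 = 0 xor 1 = 1
n2 = 1 xor 1 = 0
n3 = ~(0 /\ 1) = 1
n4 = ~(1 /\ 1) = 0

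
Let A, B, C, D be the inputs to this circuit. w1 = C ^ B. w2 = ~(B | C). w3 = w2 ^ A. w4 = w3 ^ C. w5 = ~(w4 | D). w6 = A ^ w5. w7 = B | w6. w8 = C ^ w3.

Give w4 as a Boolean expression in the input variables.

((~(B | C)) ^ A) ^ C

w2 = ~(B | C)
w3 = w2 ^ A = (~(B | C)) ^ A
w4 = w3 ^ C = ((~(B | C)) ^ A) ^ C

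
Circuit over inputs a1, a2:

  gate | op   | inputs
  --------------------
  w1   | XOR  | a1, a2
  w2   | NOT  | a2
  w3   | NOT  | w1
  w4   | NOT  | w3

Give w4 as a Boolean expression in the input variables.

NOT NOT (a1 XOR a2)

w1 = a1 XOR a2
w3 = NOT w1 = NOT (a1 XOR a2)
w4 = NOT w3 = NOT NOT (a1 XOR a2)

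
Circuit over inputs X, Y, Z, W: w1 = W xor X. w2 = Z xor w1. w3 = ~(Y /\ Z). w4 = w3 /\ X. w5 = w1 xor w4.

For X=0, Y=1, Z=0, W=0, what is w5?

w1 = 0 xor 0 = 0
w3 = ~(1 /\ 0) = 1
w4 = 1 /\ 0 = 0
w5 = 0 xor 0 = 0

0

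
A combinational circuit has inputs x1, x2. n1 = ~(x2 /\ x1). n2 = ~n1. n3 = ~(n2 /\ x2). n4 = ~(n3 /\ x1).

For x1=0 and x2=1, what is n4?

n1 = ~(1 /\ 0) = 1
n2 = ~1 = 0
n3 = ~(0 /\ 1) = 1
n4 = ~(1 /\ 0) = 1

1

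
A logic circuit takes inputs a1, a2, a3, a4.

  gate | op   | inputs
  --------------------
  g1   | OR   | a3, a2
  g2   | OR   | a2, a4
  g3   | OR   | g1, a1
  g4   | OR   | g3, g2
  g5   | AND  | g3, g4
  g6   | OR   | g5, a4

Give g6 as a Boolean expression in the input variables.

g1 = a3 OR a2
g2 = a2 OR a4
g3 = g1 OR a1 = (a3 OR a2) OR a1
g4 = g3 OR g2 = ((a3 OR a2) OR a1) OR (a2 OR a4)
g5 = g3 AND g4 = ((a3 OR a2) OR a1) AND (((a3 OR a2) OR a1) OR (a2 OR a4))
g6 = g5 OR a4 = (((a3 OR a2) OR a1) AND (((a3 OR a2) OR a1) OR (a2 OR a4))) OR a4

(((a3 OR a2) OR a1) AND (((a3 OR a2) OR a1) OR (a2 OR a4))) OR a4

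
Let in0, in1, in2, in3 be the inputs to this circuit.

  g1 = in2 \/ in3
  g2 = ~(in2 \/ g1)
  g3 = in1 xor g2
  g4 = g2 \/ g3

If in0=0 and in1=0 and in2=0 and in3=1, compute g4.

g1 = 0 \/ 1 = 1
g2 = ~(0 \/ 1) = 0
g3 = 0 xor 0 = 0
g4 = 0 \/ 0 = 0

0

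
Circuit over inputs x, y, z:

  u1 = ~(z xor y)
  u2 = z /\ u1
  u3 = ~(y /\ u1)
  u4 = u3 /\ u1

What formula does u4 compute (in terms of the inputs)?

u1 = ~(z xor y)
u3 = ~(y /\ u1) = ~(y /\ (~(z xor y)))
u4 = u3 /\ u1 = (~(y /\ (~(z xor y)))) /\ (~(z xor y))

(~(y /\ (~(z xor y)))) /\ (~(z xor y))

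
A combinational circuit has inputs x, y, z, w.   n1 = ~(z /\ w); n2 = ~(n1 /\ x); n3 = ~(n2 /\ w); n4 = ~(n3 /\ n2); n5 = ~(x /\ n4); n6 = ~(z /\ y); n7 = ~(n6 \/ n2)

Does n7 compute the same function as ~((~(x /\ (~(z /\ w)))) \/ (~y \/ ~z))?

n1 = ~(z /\ w)
n2 = ~(n1 /\ x) = ~((~(z /\ w)) /\ x)
n6 = ~(z /\ y)
n7 = ~(n6 \/ n2) = ~((~(z /\ y)) \/ (~((~(z /\ w)) /\ x)))
At x=0, y=0, z=0, w=0: circuit gives 0, formula gives 0.
At x=1, y=1, z=1, w=0: circuit gives 1, formula gives 1.
Agrees on all 16 inputs.

Yes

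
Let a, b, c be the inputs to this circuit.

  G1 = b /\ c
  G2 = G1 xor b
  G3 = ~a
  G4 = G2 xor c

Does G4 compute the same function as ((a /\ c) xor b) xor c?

G1 = b /\ c
G2 = G1 xor b = (b /\ c) xor b
G4 = G2 xor c = ((b /\ c) xor b) xor c
At a=0, b=1, c=1: circuit gives 1, formula gives 0.

No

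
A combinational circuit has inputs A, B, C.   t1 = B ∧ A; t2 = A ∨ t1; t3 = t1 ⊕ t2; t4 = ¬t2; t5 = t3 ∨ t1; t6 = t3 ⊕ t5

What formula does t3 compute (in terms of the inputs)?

(B ∧ A) ⊕ (A ∨ (B ∧ A))

t1 = B ∧ A
t2 = A ∨ t1 = A ∨ (B ∧ A)
t3 = t1 ⊕ t2 = (B ∧ A) ⊕ (A ∨ (B ∧ A))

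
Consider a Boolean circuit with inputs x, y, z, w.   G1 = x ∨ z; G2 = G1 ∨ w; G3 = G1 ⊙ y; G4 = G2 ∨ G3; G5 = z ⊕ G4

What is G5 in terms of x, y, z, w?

G1 = x ∨ z
G2 = G1 ∨ w = (x ∨ z) ∨ w
G3 = G1 ⊙ y = (x ∨ z) ⊙ y
G4 = G2 ∨ G3 = ((x ∨ z) ∨ w) ∨ ((x ∨ z) ⊙ y)
G5 = z ⊕ G4 = z ⊕ (((x ∨ z) ∨ w) ∨ ((x ∨ z) ⊙ y))

z ⊕ (((x ∨ z) ∨ w) ∨ ((x ∨ z) ⊙ y))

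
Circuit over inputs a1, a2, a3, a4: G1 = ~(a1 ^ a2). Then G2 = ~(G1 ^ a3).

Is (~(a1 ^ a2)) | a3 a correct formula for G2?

G1 = ~(a1 ^ a2)
G2 = ~(G1 ^ a3) = ~((~(a1 ^ a2)) ^ a3)
At a1=0, a2=0, a3=0, a4=0: circuit gives 0, formula gives 1.

No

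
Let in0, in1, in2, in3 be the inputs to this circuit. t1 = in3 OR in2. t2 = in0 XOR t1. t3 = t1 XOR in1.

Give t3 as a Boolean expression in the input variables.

(in3 OR in2) XOR in1

t1 = in3 OR in2
t3 = t1 XOR in1 = (in3 OR in2) XOR in1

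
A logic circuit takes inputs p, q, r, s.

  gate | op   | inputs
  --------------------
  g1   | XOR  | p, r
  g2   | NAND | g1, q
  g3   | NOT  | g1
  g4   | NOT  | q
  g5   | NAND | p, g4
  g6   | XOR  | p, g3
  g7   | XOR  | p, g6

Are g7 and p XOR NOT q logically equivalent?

g1 = p XOR r
g3 = NOT g1 = NOT (p XOR r)
g6 = p XOR g3 = p XOR NOT (p XOR r)
g7 = p XOR g6 = p XOR (p XOR NOT (p XOR r))
At p=0, q=0, r=1, s=0: circuit gives 0, formula gives 1.

No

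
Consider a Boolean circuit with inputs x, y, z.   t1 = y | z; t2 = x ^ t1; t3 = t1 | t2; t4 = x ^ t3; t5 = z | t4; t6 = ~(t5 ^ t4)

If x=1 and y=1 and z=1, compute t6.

t1 = 1 | 1 = 1
t2 = 1 ^ 1 = 0
t3 = 1 | 0 = 1
t4 = 1 ^ 1 = 0
t5 = 1 | 0 = 1
t6 = ~(1 ^ 0) = 0

0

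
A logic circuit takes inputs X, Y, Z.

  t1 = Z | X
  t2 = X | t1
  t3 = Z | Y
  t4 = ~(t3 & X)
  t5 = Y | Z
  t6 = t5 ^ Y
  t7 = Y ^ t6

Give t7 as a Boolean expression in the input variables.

t5 = Y | Z
t6 = t5 ^ Y = (Y | Z) ^ Y
t7 = Y ^ t6 = Y ^ ((Y | Z) ^ Y)

Y ^ ((Y | Z) ^ Y)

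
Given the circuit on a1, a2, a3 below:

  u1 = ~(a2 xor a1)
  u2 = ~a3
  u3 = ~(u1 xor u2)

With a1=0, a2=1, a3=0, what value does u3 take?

0

u1 = ~(1 xor 0) = 0
u2 = ~0 = 1
u3 = ~(0 xor 1) = 0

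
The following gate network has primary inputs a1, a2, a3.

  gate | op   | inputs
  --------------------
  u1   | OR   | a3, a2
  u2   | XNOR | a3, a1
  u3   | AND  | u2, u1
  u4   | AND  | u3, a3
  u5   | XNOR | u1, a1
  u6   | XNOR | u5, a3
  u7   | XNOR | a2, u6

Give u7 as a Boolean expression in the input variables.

a2 XNOR (((a3 OR a2) XNOR a1) XNOR a3)

u1 = a3 OR a2
u5 = u1 XNOR a1 = (a3 OR a2) XNOR a1
u6 = u5 XNOR a3 = ((a3 OR a2) XNOR a1) XNOR a3
u7 = a2 XNOR u6 = a2 XNOR (((a3 OR a2) XNOR a1) XNOR a3)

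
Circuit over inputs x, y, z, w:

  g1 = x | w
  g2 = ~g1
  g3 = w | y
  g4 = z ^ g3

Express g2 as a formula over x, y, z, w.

g1 = x | w
g2 = ~g1 = ~(x | w)

~(x | w)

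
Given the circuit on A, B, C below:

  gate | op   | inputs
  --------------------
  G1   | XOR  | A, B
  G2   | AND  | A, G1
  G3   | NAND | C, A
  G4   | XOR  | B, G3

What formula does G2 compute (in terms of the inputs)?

A AND (A XOR B)

G1 = A XOR B
G2 = A AND G1 = A AND (A XOR B)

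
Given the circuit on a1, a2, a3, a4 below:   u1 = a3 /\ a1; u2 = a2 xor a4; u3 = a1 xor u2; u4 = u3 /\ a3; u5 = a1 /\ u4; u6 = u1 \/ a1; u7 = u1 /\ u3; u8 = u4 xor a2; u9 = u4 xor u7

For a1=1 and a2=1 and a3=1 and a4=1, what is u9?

0

u1 = 1 /\ 1 = 1
u2 = 1 xor 1 = 0
u3 = 1 xor 0 = 1
u4 = 1 /\ 1 = 1
u7 = 1 /\ 1 = 1
u9 = 1 xor 1 = 0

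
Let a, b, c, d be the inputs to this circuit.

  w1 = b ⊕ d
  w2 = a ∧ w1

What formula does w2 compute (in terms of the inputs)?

w1 = b ⊕ d
w2 = a ∧ w1 = a ∧ (b ⊕ d)

a ∧ (b ⊕ d)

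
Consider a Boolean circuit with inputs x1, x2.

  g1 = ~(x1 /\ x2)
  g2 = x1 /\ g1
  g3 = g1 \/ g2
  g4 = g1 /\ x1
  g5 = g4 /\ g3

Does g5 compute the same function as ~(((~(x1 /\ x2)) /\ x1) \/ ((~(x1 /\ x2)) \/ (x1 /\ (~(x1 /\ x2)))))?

g1 = ~(x1 /\ x2)
g2 = x1 /\ g1 = x1 /\ (~(x1 /\ x2))
g3 = g1 \/ g2 = (~(x1 /\ x2)) \/ (x1 /\ (~(x1 /\ x2)))
g4 = g1 /\ x1 = (~(x1 /\ x2)) /\ x1
g5 = g4 /\ g3 = ((~(x1 /\ x2)) /\ x1) /\ ((~(x1 /\ x2)) \/ (x1 /\ (~(x1 /\ x2))))
At x1=1, x2=0: circuit gives 1, formula gives 0.

No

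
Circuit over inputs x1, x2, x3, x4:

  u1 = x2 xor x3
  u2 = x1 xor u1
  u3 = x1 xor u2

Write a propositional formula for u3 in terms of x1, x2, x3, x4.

u1 = x2 xor x3
u2 = x1 xor u1 = x1 xor (x2 xor x3)
u3 = x1 xor u2 = x1 xor (x1 xor (x2 xor x3))

x1 xor (x1 xor (x2 xor x3))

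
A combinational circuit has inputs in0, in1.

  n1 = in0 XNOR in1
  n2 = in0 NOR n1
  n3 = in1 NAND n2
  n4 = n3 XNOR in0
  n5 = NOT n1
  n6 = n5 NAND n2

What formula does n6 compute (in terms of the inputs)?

n1 = in0 XNOR in1
n2 = in0 NOR n1 = in0 NOR (in0 XNOR in1)
n5 = NOT n1 = NOT (in0 XNOR in1)
n6 = n5 NAND n2 = NOT (in0 XNOR in1) NAND (in0 NOR (in0 XNOR in1))

NOT (in0 XNOR in1) NAND (in0 NOR (in0 XNOR in1))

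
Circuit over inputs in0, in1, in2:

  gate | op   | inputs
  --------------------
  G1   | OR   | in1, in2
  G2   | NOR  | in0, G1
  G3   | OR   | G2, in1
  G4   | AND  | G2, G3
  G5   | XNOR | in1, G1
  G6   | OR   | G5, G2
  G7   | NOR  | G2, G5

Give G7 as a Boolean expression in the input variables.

G1 = in1 OR in2
G2 = in0 NOR G1 = in0 NOR (in1 OR in2)
G5 = in1 XNOR G1 = in1 XNOR (in1 OR in2)
G7 = G2 NOR G5 = (in0 NOR (in1 OR in2)) NOR (in1 XNOR (in1 OR in2))

(in0 NOR (in1 OR in2)) NOR (in1 XNOR (in1 OR in2))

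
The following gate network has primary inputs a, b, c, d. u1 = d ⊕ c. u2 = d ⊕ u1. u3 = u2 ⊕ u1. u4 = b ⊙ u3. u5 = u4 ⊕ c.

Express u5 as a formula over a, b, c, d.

(b ⊙ ((d ⊕ (d ⊕ c)) ⊕ (d ⊕ c))) ⊕ c

u1 = d ⊕ c
u2 = d ⊕ u1 = d ⊕ (d ⊕ c)
u3 = u2 ⊕ u1 = (d ⊕ (d ⊕ c)) ⊕ (d ⊕ c)
u4 = b ⊙ u3 = b ⊙ ((d ⊕ (d ⊕ c)) ⊕ (d ⊕ c))
u5 = u4 ⊕ c = (b ⊙ ((d ⊕ (d ⊕ c)) ⊕ (d ⊕ c))) ⊕ c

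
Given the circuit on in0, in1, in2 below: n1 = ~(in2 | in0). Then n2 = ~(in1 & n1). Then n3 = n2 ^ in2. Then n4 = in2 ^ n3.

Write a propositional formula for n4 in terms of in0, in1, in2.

in2 ^ ((~(in1 & (~(in2 | in0)))) ^ in2)

n1 = ~(in2 | in0)
n2 = ~(in1 & n1) = ~(in1 & (~(in2 | in0)))
n3 = n2 ^ in2 = (~(in1 & (~(in2 | in0)))) ^ in2
n4 = in2 ^ n3 = in2 ^ ((~(in1 & (~(in2 | in0)))) ^ in2)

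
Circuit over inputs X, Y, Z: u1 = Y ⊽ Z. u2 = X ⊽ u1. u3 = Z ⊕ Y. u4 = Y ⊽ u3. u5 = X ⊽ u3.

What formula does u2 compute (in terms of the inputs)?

X ⊽ (Y ⊽ Z)

u1 = Y ⊽ Z
u2 = X ⊽ u1 = X ⊽ (Y ⊽ Z)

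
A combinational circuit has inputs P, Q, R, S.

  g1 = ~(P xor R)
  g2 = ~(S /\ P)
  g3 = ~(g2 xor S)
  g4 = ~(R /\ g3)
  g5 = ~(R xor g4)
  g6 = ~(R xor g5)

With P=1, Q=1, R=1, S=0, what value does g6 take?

1

g2 = ~(0 /\ 1) = 1
g3 = ~(1 xor 0) = 0
g4 = ~(1 /\ 0) = 1
g5 = ~(1 xor 1) = 1
g6 = ~(1 xor 1) = 1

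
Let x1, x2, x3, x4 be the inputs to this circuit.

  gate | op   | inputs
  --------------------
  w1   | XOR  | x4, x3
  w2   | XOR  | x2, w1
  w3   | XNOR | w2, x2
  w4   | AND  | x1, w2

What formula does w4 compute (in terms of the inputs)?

w1 = x4 XOR x3
w2 = x2 XOR w1 = x2 XOR (x4 XOR x3)
w4 = x1 AND w2 = x1 AND (x2 XOR (x4 XOR x3))

x1 AND (x2 XOR (x4 XOR x3))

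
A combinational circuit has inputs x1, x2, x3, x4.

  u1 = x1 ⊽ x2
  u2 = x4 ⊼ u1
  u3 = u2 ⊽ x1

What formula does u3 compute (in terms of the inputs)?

u1 = x1 ⊽ x2
u2 = x4 ⊼ u1 = x4 ⊼ (x1 ⊽ x2)
u3 = u2 ⊽ x1 = (x4 ⊼ (x1 ⊽ x2)) ⊽ x1

(x4 ⊼ (x1 ⊽ x2)) ⊽ x1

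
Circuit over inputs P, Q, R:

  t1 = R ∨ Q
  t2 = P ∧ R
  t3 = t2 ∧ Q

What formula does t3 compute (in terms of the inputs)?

(P ∧ R) ∧ Q

t2 = P ∧ R
t3 = t2 ∧ Q = (P ∧ R) ∧ Q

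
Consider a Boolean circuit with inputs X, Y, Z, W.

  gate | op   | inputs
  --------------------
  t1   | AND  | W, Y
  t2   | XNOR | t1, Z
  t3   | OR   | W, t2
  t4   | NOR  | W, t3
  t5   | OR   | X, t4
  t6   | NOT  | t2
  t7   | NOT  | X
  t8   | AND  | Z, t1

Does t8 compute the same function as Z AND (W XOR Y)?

t1 = W AND Y
t8 = Z AND t1 = Z AND (W AND Y)
At X=0, Y=0, Z=1, W=1: circuit gives 0, formula gives 1.

No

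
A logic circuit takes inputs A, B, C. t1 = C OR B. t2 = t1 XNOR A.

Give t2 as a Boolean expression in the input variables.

(C OR B) XNOR A

t1 = C OR B
t2 = t1 XNOR A = (C OR B) XNOR A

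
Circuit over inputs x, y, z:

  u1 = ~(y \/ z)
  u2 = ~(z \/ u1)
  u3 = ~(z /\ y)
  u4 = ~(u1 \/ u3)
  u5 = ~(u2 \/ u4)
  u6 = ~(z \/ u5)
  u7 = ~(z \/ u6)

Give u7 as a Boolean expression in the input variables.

u1 = ~(y \/ z)
u2 = ~(z \/ u1) = ~(z \/ (~(y \/ z)))
u3 = ~(z /\ y)
u4 = ~(u1 \/ u3) = ~((~(y \/ z)) \/ (~(z /\ y)))
u5 = ~(u2 \/ u4) = ~((~(z \/ (~(y \/ z)))) \/ (~((~(y \/ z)) \/ (~(z /\ y)))))
u6 = ~(z \/ u5) = ~(z \/ (~((~(z \/ (~(y \/ z)))) \/ (~((~(y \/ z)) \/ (~(z /\ y)))))))
u7 = ~(z \/ u6) = ~(z \/ (~(z \/ (~((~(z \/ (~(y \/ z)))) \/ (~((~(y \/ z)) \/ (~(z /\ y)))))))))

~(z \/ (~(z \/ (~((~(z \/ (~(y \/ z)))) \/ (~((~(y \/ z)) \/ (~(z /\ y)))))))))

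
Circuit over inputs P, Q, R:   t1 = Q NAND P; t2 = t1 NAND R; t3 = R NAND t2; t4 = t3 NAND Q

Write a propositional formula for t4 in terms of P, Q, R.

(R NAND ((Q NAND P) NAND R)) NAND Q

t1 = Q NAND P
t2 = t1 NAND R = (Q NAND P) NAND R
t3 = R NAND t2 = R NAND ((Q NAND P) NAND R)
t4 = t3 NAND Q = (R NAND ((Q NAND P) NAND R)) NAND Q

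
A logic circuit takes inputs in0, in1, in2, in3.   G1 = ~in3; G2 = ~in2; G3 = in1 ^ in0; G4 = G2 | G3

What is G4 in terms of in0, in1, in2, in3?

~in2 | (in1 ^ in0)

G2 = ~in2
G3 = in1 ^ in0
G4 = G2 | G3 = ~in2 | (in1 ^ in0)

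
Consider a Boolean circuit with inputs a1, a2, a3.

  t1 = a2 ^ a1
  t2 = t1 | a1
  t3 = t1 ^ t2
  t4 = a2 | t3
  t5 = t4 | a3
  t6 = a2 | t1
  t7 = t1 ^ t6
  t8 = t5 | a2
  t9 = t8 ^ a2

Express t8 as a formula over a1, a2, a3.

((a2 | ((a2 ^ a1) ^ ((a2 ^ a1) | a1))) | a3) | a2

t1 = a2 ^ a1
t2 = t1 | a1 = (a2 ^ a1) | a1
t3 = t1 ^ t2 = (a2 ^ a1) ^ ((a2 ^ a1) | a1)
t4 = a2 | t3 = a2 | ((a2 ^ a1) ^ ((a2 ^ a1) | a1))
t5 = t4 | a3 = (a2 | ((a2 ^ a1) ^ ((a2 ^ a1) | a1))) | a3
t8 = t5 | a2 = ((a2 | ((a2 ^ a1) ^ ((a2 ^ a1) | a1))) | a3) | a2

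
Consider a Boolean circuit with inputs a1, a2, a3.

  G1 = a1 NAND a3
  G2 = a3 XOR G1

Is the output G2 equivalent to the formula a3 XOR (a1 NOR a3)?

No

G1 = a1 NAND a3
G2 = a3 XOR G1 = a3 XOR (a1 NAND a3)
At a1=0, a2=0, a3=1: circuit gives 0, formula gives 1.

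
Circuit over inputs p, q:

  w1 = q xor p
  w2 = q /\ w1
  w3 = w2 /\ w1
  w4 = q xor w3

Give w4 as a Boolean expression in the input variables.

q xor ((q /\ (q xor p)) /\ (q xor p))

w1 = q xor p
w2 = q /\ w1 = q /\ (q xor p)
w3 = w2 /\ w1 = (q /\ (q xor p)) /\ (q xor p)
w4 = q xor w3 = q xor ((q /\ (q xor p)) /\ (q xor p))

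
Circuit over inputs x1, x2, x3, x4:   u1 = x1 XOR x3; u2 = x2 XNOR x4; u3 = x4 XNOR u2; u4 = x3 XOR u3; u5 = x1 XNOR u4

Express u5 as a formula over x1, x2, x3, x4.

x1 XNOR (x3 XOR (x4 XNOR (x2 XNOR x4)))

u2 = x2 XNOR x4
u3 = x4 XNOR u2 = x4 XNOR (x2 XNOR x4)
u4 = x3 XOR u3 = x3 XOR (x4 XNOR (x2 XNOR x4))
u5 = x1 XNOR u4 = x1 XNOR (x3 XOR (x4 XNOR (x2 XNOR x4)))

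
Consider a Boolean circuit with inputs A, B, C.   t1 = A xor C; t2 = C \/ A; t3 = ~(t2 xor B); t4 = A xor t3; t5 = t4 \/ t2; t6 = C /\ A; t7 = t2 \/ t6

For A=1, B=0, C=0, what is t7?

t2 = 0 \/ 1 = 1
t6 = 0 /\ 1 = 0
t7 = 1 \/ 0 = 1

1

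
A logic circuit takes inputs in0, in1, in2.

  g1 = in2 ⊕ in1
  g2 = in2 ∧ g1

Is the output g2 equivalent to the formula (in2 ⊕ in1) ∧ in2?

Yes

g1 = in2 ⊕ in1
g2 = in2 ∧ g1 = in2 ∧ (in2 ⊕ in1)
At in0=0, in1=0, in2=0: circuit gives 0, formula gives 0.
At in0=0, in1=0, in2=1: circuit gives 1, formula gives 1.
Agrees on all 8 inputs.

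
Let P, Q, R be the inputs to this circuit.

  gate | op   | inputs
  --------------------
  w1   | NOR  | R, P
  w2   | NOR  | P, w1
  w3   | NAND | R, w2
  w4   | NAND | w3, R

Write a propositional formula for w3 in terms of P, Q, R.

R NAND (P NOR (R NOR P))

w1 = R NOR P
w2 = P NOR w1 = P NOR (R NOR P)
w3 = R NAND w2 = R NAND (P NOR (R NOR P))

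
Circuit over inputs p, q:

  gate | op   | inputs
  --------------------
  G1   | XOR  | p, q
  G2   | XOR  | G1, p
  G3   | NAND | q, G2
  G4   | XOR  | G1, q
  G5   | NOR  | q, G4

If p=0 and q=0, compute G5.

G1 = 0 XOR 0 = 0
G4 = 0 XOR 0 = 0
G5 = 0 NOR 0 = 1

1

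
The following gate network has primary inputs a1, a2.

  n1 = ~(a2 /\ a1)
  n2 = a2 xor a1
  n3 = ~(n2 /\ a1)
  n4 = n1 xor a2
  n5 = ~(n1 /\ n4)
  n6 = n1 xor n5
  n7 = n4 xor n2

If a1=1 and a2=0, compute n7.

n1 = ~(0 /\ 1) = 1
n2 = 0 xor 1 = 1
n4 = 1 xor 0 = 1
n7 = 1 xor 1 = 0

0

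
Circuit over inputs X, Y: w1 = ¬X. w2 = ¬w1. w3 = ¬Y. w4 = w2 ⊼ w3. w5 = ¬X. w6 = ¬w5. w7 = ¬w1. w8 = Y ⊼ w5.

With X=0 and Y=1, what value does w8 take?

w5 = ¬0 = 1
w8 = 1 ⊼ 1 = 0

0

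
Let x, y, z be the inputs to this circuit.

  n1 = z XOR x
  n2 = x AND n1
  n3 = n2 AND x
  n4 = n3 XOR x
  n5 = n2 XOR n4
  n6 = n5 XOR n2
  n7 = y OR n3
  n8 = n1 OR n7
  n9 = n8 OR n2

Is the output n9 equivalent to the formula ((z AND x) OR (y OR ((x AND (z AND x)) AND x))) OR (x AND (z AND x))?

n1 = z XOR x
n2 = x AND n1 = x AND (z XOR x)
n3 = n2 AND x = (x AND (z XOR x)) AND x
n7 = y OR n3 = y OR ((x AND (z XOR x)) AND x)
n8 = n1 OR n7 = (z XOR x) OR (y OR ((x AND (z XOR x)) AND x))
n9 = n8 OR n2 = ((z XOR x) OR (y OR ((x AND (z XOR x)) AND x))) OR (x AND (z XOR x))
At x=0, y=0, z=1: circuit gives 1, formula gives 0.

No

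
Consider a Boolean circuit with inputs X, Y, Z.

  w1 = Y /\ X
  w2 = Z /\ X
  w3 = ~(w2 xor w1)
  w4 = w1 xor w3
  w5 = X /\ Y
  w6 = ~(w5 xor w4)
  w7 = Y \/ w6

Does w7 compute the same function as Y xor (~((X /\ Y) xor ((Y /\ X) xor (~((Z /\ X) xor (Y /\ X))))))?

No

w1 = Y /\ X
w2 = Z /\ X
w3 = ~(w2 xor w1) = ~((Z /\ X) xor (Y /\ X))
w4 = w1 xor w3 = (Y /\ X) xor (~((Z /\ X) xor (Y /\ X)))
w5 = X /\ Y
w6 = ~(w5 xor w4) = ~((X /\ Y) xor ((Y /\ X) xor (~((Z /\ X) xor (Y /\ X)))))
w7 = Y \/ w6 = Y \/ (~((X /\ Y) xor ((Y /\ X) xor (~((Z /\ X) xor (Y /\ X))))))
At X=1, Y=1, Z=0: circuit gives 1, formula gives 0.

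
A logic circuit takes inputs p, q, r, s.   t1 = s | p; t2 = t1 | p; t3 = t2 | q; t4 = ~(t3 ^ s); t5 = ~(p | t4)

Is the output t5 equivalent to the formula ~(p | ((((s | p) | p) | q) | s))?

t1 = s | p
t2 = t1 | p = (s | p) | p
t3 = t2 | q = ((s | p) | p) | q
t4 = ~(t3 ^ s) = ~((((s | p) | p) | q) ^ s)
t5 = ~(p | t4) = ~(p | (~((((s | p) | p) | q) ^ s)))
At p=0, q=0, r=0, s=0: circuit gives 0, formula gives 1.

No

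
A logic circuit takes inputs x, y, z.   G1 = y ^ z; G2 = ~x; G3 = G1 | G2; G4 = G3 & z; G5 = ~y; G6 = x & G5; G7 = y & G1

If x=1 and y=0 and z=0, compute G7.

0

G1 = 0 ^ 0 = 0
G7 = 0 & 0 = 0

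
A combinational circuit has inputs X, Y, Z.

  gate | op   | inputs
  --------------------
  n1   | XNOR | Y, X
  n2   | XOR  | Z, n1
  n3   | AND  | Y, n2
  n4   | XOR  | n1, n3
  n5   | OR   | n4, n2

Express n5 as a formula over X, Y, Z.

n1 = Y XNOR X
n2 = Z XOR n1 = Z XOR (Y XNOR X)
n3 = Y AND n2 = Y AND (Z XOR (Y XNOR X))
n4 = n1 XOR n3 = (Y XNOR X) XOR (Y AND (Z XOR (Y XNOR X)))
n5 = n4 OR n2 = ((Y XNOR X) XOR (Y AND (Z XOR (Y XNOR X)))) OR (Z XOR (Y XNOR X))

((Y XNOR X) XOR (Y AND (Z XOR (Y XNOR X)))) OR (Z XOR (Y XNOR X))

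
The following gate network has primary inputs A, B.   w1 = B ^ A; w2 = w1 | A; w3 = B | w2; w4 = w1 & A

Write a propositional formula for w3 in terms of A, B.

B | ((B ^ A) | A)

w1 = B ^ A
w2 = w1 | A = (B ^ A) | A
w3 = B | w2 = B | ((B ^ A) | A)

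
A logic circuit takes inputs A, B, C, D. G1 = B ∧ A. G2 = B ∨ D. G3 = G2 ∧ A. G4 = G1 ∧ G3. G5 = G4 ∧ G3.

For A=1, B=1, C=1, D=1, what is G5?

1

G1 = 1 ∧ 1 = 1
G2 = 1 ∨ 1 = 1
G3 = 1 ∧ 1 = 1
G4 = 1 ∧ 1 = 1
G5 = 1 ∧ 1 = 1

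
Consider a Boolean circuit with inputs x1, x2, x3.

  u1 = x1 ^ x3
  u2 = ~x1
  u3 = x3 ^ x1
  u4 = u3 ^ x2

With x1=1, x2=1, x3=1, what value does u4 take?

1

u3 = 1 ^ 1 = 0
u4 = 0 ^ 1 = 1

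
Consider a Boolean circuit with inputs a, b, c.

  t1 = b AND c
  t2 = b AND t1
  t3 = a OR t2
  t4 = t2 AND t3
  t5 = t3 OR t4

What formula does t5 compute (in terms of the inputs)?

t1 = b AND c
t2 = b AND t1 = b AND (b AND c)
t3 = a OR t2 = a OR (b AND (b AND c))
t4 = t2 AND t3 = (b AND (b AND c)) AND (a OR (b AND (b AND c)))
t5 = t3 OR t4 = (a OR (b AND (b AND c))) OR ((b AND (b AND c)) AND (a OR (b AND (b AND c))))

(a OR (b AND (b AND c))) OR ((b AND (b AND c)) AND (a OR (b AND (b AND c))))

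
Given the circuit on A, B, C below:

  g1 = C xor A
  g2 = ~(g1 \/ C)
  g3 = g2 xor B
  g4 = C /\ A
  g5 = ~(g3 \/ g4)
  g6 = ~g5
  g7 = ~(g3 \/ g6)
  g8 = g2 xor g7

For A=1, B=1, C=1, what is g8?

g1 = 1 xor 1 = 0
g2 = ~(0 \/ 1) = 0
g3 = 0 xor 1 = 1
g4 = 1 /\ 1 = 1
g5 = ~(1 \/ 1) = 0
g6 = ~0 = 1
g7 = ~(1 \/ 1) = 0
g8 = 0 xor 0 = 0

0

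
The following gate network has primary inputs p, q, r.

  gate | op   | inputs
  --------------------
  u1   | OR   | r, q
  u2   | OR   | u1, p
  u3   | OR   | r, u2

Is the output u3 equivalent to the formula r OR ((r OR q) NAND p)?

No

u1 = r OR q
u2 = u1 OR p = (r OR q) OR p
u3 = r OR u2 = r OR ((r OR q) OR p)
At p=0, q=0, r=0: circuit gives 0, formula gives 1.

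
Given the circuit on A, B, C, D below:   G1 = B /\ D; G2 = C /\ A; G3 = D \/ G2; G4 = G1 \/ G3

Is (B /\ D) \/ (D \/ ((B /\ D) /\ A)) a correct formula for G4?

G1 = B /\ D
G2 = C /\ A
G3 = D \/ G2 = D \/ (C /\ A)
G4 = G1 \/ G3 = (B /\ D) \/ (D \/ (C /\ A))
At A=1, B=0, C=1, D=0: circuit gives 1, formula gives 0.

No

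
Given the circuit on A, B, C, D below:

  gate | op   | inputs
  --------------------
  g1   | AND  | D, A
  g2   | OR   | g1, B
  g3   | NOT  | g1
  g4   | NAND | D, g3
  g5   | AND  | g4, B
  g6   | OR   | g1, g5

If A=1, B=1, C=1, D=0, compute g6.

1

g1 = 0 AND 1 = 0
g3 = NOT 0 = 1
g4 = 0 NAND 1 = 1
g5 = 1 AND 1 = 1
g6 = 0 OR 1 = 1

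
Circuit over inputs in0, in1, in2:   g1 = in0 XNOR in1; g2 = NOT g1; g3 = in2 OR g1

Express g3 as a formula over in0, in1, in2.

g1 = in0 XNOR in1
g3 = in2 OR g1 = in2 OR (in0 XNOR in1)

in2 OR (in0 XNOR in1)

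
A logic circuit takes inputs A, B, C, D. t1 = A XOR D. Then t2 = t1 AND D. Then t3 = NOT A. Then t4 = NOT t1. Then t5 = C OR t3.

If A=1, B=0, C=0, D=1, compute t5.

t3 = NOT 1 = 0
t5 = 0 OR 0 = 0

0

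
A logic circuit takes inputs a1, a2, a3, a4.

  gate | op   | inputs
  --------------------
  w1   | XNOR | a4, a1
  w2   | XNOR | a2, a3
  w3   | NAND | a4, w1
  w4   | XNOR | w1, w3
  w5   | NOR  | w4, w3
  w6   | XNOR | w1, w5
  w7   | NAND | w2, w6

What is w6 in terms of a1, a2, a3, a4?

w1 = a4 XNOR a1
w3 = a4 NAND w1 = a4 NAND (a4 XNOR a1)
w4 = w1 XNOR w3 = (a4 XNOR a1) XNOR (a4 NAND (a4 XNOR a1))
w5 = w4 NOR w3 = ((a4 XNOR a1) XNOR (a4 NAND (a4 XNOR a1))) NOR (a4 NAND (a4 XNOR a1))
w6 = w1 XNOR w5 = (a4 XNOR a1) XNOR (((a4 XNOR a1) XNOR (a4 NAND (a4 XNOR a1))) NOR (a4 NAND (a4 XNOR a1)))

(a4 XNOR a1) XNOR (((a4 XNOR a1) XNOR (a4 NAND (a4 XNOR a1))) NOR (a4 NAND (a4 XNOR a1)))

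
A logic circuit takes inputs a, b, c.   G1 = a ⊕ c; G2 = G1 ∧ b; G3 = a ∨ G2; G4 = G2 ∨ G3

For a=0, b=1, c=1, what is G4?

G1 = 0 ⊕ 1 = 1
G2 = 1 ∧ 1 = 1
G3 = 0 ∨ 1 = 1
G4 = 1 ∨ 1 = 1

1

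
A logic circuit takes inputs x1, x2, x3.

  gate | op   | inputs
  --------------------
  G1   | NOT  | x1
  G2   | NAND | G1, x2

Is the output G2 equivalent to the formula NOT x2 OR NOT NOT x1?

G1 = NOT x1
G2 = G1 NAND x2 = NOT x1 NAND x2
At x1=0, x2=1, x3=0: circuit gives 0, formula gives 0.
At x1=0, x2=0, x3=0: circuit gives 1, formula gives 1.
Agrees on all 8 inputs.

Yes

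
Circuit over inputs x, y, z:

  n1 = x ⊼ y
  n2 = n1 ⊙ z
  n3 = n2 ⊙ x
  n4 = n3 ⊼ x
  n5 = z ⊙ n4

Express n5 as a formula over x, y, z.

n1 = x ⊼ y
n2 = n1 ⊙ z = (x ⊼ y) ⊙ z
n3 = n2 ⊙ x = ((x ⊼ y) ⊙ z) ⊙ x
n4 = n3 ⊼ x = (((x ⊼ y) ⊙ z) ⊙ x) ⊼ x
n5 = z ⊙ n4 = z ⊙ ((((x ⊼ y) ⊙ z) ⊙ x) ⊼ x)

z ⊙ ((((x ⊼ y) ⊙ z) ⊙ x) ⊼ x)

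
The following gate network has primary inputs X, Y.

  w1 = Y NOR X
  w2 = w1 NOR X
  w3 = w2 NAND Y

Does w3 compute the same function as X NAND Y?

No

w1 = Y NOR X
w2 = w1 NOR X = (Y NOR X) NOR X
w3 = w2 NAND Y = ((Y NOR X) NOR X) NAND Y
At X=0, Y=1: circuit gives 0, formula gives 1.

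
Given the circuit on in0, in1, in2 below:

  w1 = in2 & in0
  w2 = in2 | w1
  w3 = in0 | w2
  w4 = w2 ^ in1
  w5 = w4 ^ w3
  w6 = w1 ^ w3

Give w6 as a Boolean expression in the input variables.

w1 = in2 & in0
w2 = in2 | w1 = in2 | (in2 & in0)
w3 = in0 | w2 = in0 | (in2 | (in2 & in0))
w6 = w1 ^ w3 = (in2 & in0) ^ (in0 | (in2 | (in2 & in0)))

(in2 & in0) ^ (in0 | (in2 | (in2 & in0)))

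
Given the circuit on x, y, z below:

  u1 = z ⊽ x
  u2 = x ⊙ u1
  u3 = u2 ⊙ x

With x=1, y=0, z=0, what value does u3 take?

0

u1 = 0 ⊽ 1 = 0
u2 = 1 ⊙ 0 = 0
u3 = 0 ⊙ 1 = 0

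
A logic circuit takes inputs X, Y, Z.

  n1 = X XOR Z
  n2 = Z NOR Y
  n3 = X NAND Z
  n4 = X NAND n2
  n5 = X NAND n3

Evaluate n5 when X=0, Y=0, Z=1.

1

n3 = 0 NAND 1 = 1
n5 = 0 NAND 1 = 1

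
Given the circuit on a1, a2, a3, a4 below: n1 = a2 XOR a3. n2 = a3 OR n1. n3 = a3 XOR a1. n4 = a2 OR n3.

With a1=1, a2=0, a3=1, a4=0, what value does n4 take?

n3 = 1 XOR 1 = 0
n4 = 0 OR 0 = 0

0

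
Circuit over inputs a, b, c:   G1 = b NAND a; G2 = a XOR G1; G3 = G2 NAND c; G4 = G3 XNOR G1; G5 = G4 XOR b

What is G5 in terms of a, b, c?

G1 = b NAND a
G2 = a XOR G1 = a XOR (b NAND a)
G3 = G2 NAND c = (a XOR (b NAND a)) NAND c
G4 = G3 XNOR G1 = ((a XOR (b NAND a)) NAND c) XNOR (b NAND a)
G5 = G4 XOR b = (((a XOR (b NAND a)) NAND c) XNOR (b NAND a)) XOR b

(((a XOR (b NAND a)) NAND c) XNOR (b NAND a)) XOR b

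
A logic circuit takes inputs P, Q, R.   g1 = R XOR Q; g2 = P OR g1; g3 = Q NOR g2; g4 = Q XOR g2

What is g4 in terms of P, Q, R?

g1 = R XOR Q
g2 = P OR g1 = P OR (R XOR Q)
g4 = Q XOR g2 = Q XOR (P OR (R XOR Q))

Q XOR (P OR (R XOR Q))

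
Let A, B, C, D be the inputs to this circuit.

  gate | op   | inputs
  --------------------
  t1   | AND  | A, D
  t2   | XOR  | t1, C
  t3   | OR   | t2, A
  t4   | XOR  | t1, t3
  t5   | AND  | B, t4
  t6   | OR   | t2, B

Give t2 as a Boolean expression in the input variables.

(A AND D) XOR C

t1 = A AND D
t2 = t1 XOR C = (A AND D) XOR C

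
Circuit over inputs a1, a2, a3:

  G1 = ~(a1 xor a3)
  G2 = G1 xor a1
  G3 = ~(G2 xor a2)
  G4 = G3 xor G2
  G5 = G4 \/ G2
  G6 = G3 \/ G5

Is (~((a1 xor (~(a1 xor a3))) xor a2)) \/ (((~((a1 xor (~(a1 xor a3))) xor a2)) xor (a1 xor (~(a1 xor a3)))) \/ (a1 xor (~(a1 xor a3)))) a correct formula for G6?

G1 = ~(a1 xor a3)
G2 = G1 xor a1 = (~(a1 xor a3)) xor a1
G3 = ~(G2 xor a2) = ~(((~(a1 xor a3)) xor a1) xor a2)
G4 = G3 xor G2 = (~(((~(a1 xor a3)) xor a1) xor a2)) xor ((~(a1 xor a3)) xor a1)
G5 = G4 \/ G2 = ((~(((~(a1 xor a3)) xor a1) xor a2)) xor ((~(a1 xor a3)) xor a1)) \/ ((~(a1 xor a3)) xor a1)
G6 = G3 \/ G5 = (~(((~(a1 xor a3)) xor a1) xor a2)) \/ (((~(((~(a1 xor a3)) xor a1) xor a2)) xor ((~(a1 xor a3)) xor a1)) \/ ((~(a1 xor a3)) xor a1))
At a1=0, a2=1, a3=1: circuit gives 0, formula gives 0.
At a1=0, a2=0, a3=0: circuit gives 1, formula gives 1.
Agrees on all 8 inputs.

Yes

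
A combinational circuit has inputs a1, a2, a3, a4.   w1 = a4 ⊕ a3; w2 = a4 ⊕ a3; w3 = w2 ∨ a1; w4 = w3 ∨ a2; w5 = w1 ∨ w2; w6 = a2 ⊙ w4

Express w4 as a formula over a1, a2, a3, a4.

w2 = a4 ⊕ a3
w3 = w2 ∨ a1 = (a4 ⊕ a3) ∨ a1
w4 = w3 ∨ a2 = ((a4 ⊕ a3) ∨ a1) ∨ a2

((a4 ⊕ a3) ∨ a1) ∨ a2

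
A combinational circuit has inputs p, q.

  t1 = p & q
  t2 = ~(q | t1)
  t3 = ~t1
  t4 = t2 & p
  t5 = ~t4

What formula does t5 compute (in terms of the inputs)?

~((~(q | (p & q))) & p)

t1 = p & q
t2 = ~(q | t1) = ~(q | (p & q))
t4 = t2 & p = (~(q | (p & q))) & p
t5 = ~t4 = ~((~(q | (p & q))) & p)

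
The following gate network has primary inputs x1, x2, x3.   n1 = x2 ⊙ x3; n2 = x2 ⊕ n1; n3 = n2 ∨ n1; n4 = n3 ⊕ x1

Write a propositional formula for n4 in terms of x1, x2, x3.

n1 = x2 ⊙ x3
n2 = x2 ⊕ n1 = x2 ⊕ (x2 ⊙ x3)
n3 = n2 ∨ n1 = (x2 ⊕ (x2 ⊙ x3)) ∨ (x2 ⊙ x3)
n4 = n3 ⊕ x1 = ((x2 ⊕ (x2 ⊙ x3)) ∨ (x2 ⊙ x3)) ⊕ x1

((x2 ⊕ (x2 ⊙ x3)) ∨ (x2 ⊙ x3)) ⊕ x1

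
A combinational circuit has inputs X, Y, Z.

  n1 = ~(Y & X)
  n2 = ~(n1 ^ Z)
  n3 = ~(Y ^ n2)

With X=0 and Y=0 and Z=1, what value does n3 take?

n1 = ~(0 & 0) = 1
n2 = ~(1 ^ 1) = 1
n3 = ~(0 ^ 1) = 0

0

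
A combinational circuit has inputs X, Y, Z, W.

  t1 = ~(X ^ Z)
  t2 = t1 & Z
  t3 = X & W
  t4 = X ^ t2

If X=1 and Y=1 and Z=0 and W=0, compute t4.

t1 = ~(1 ^ 0) = 0
t2 = 0 & 0 = 0
t4 = 1 ^ 0 = 1

1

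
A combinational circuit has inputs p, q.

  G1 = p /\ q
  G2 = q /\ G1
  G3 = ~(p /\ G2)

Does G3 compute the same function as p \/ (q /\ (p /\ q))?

G1 = p /\ q
G2 = q /\ G1 = q /\ (p /\ q)
G3 = ~(p /\ G2) = ~(p /\ (q /\ (p /\ q)))
At p=0, q=0: circuit gives 1, formula gives 0.

No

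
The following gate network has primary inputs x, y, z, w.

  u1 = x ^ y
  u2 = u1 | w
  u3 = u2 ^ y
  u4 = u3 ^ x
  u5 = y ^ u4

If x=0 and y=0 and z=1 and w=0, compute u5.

u1 = 0 ^ 0 = 0
u2 = 0 | 0 = 0
u3 = 0 ^ 0 = 0
u4 = 0 ^ 0 = 0
u5 = 0 ^ 0 = 0

0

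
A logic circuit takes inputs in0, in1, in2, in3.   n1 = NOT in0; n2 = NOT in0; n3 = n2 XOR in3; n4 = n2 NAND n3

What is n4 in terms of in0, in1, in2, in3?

n2 = NOT in0
n3 = n2 XOR in3 = NOT in0 XOR in3
n4 = n2 NAND n3 = NOT in0 NAND (NOT in0 XOR in3)

NOT in0 NAND (NOT in0 XOR in3)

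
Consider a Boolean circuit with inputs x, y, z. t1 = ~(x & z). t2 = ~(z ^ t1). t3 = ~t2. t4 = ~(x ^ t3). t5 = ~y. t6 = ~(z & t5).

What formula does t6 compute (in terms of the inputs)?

~(z & ~y)

t5 = ~y
t6 = ~(z & t5) = ~(z & ~y)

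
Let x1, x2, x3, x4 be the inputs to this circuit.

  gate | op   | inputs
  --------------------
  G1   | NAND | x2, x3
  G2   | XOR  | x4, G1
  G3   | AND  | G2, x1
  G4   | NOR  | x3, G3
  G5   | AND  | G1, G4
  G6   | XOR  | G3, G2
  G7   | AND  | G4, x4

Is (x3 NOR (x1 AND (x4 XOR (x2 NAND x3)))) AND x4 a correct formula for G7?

G1 = x2 NAND x3
G2 = x4 XOR G1 = x4 XOR (x2 NAND x3)
G3 = G2 AND x1 = (x4 XOR (x2 NAND x3)) AND x1
G4 = x3 NOR G3 = x3 NOR ((x4 XOR (x2 NAND x3)) AND x1)
G7 = G4 AND x4 = (x3 NOR ((x4 XOR (x2 NAND x3)) AND x1)) AND x4
At x1=0, x2=0, x3=0, x4=0: circuit gives 0, formula gives 0.
At x1=0, x2=0, x3=0, x4=1: circuit gives 1, formula gives 1.
Agrees on all 16 inputs.

Yes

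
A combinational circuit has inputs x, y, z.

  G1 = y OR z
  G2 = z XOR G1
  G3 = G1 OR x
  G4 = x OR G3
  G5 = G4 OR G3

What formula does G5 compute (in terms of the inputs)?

(x OR ((y OR z) OR x)) OR ((y OR z) OR x)

G1 = y OR z
G3 = G1 OR x = (y OR z) OR x
G4 = x OR G3 = x OR ((y OR z) OR x)
G5 = G4 OR G3 = (x OR ((y OR z) OR x)) OR ((y OR z) OR x)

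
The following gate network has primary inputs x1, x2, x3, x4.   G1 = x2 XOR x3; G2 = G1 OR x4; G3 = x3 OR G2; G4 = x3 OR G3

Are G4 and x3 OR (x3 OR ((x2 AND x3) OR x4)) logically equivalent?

No

G1 = x2 XOR x3
G2 = G1 OR x4 = (x2 XOR x3) OR x4
G3 = x3 OR G2 = x3 OR ((x2 XOR x3) OR x4)
G4 = x3 OR G3 = x3 OR (x3 OR ((x2 XOR x3) OR x4))
At x1=0, x2=1, x3=0, x4=0: circuit gives 1, formula gives 0.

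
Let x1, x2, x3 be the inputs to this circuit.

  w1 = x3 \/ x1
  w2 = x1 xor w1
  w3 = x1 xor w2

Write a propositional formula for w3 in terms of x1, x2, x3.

w1 = x3 \/ x1
w2 = x1 xor w1 = x1 xor (x3 \/ x1)
w3 = x1 xor w2 = x1 xor (x1 xor (x3 \/ x1))

x1 xor (x1 xor (x3 \/ x1))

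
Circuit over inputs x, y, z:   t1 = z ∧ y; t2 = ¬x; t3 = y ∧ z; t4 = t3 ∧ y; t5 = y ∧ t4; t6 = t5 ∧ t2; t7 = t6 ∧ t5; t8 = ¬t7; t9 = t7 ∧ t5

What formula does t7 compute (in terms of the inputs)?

t2 = ¬x
t3 = y ∧ z
t4 = t3 ∧ y = (y ∧ z) ∧ y
t5 = y ∧ t4 = y ∧ ((y ∧ z) ∧ y)
t6 = t5 ∧ t2 = (y ∧ ((y ∧ z) ∧ y)) ∧ ¬x
t7 = t6 ∧ t5 = ((y ∧ ((y ∧ z) ∧ y)) ∧ ¬x) ∧ (y ∧ ((y ∧ z) ∧ y))

((y ∧ ((y ∧ z) ∧ y)) ∧ ¬x) ∧ (y ∧ ((y ∧ z) ∧ y))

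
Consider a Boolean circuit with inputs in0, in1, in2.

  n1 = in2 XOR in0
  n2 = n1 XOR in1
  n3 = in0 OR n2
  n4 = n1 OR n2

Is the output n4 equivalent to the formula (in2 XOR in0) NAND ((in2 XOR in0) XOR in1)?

n1 = in2 XOR in0
n2 = n1 XOR in1 = (in2 XOR in0) XOR in1
n4 = n1 OR n2 = (in2 XOR in0) OR ((in2 XOR in0) XOR in1)
At in0=0, in1=0, in2=0: circuit gives 0, formula gives 1.

No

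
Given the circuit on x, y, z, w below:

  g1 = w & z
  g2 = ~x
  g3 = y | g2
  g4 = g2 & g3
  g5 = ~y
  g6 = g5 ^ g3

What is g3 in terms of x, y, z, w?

g2 = ~x
g3 = y | g2 = y | ~x

y | ~x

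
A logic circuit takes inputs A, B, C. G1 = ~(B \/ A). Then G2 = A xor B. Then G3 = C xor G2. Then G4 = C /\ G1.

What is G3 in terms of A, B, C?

G2 = A xor B
G3 = C xor G2 = C xor (A xor B)

C xor (A xor B)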